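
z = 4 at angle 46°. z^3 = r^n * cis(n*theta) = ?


r^3 = 4^3 = 64
n*theta = 3*46° = 138° = 138° (mod 360)
a = 64*cos(138°) = -47.5613
b = 64*sin(138°) = 42.8244

64 cis(138°) = -47.5613 + 42.8244i


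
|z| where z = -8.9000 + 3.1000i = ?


|z| = sqrt((-8.9)^2 + 3.1^2) = sqrt(79.21 + 9.61) = sqrt(88.82) = 9.4244

|z| = 9.4244


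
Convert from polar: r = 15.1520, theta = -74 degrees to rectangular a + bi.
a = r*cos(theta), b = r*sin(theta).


a = 15.1520*cos(-74°) = 15.1520*0.27564 = 4.1765
b = 15.1520*sin(-74°) = 15.1520*(-0.96126) = -14.5650

4.1765 - 14.5650i


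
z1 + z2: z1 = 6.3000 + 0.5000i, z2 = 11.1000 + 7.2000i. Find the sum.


Real: 6.3 + 11.1 = 17.4
Imag: 0.5 + 7.2 = 7.7

17.4000 + 7.7000i


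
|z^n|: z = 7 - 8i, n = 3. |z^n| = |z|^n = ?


|z| = sqrt(49+64) = sqrt(113) = 10.6301
|z^3| = |z|^3 = (sqrt(113))^3 = 113*sqrt(113)

|z^3| = 113*sqrt(113) ≈ 1201.2065


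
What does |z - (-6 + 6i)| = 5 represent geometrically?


|z - z0| = r is a circle with center z0 and radius r.
Center = (-6, 6), radius = 5

Circle with center (-6, 6) and radius 5


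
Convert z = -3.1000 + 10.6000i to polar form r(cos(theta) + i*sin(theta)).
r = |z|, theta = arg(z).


r = sqrt(9.61+112.36) = sqrt(121.97) = 11.0440
theta = atan2(10.6, -3.1) = 106.3017 degrees

r = 11.0440, theta = 106.3017 degrees


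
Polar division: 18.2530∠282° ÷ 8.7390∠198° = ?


r = 18.2530 / 8.7390 = 2.0887
theta = 282° - 198° = 84° = 84° (mod 360)

2.0887 cis(84°)


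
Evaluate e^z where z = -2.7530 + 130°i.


e^-2.7530 = 0.06374
cos(130°) = -0.6428
sin(130°) = 0.766
Real = 0.06374*(-0.6428) = -0.0410
Imag = 0.06374*0.766 = 0.0488

-0.0410 + 0.0488i


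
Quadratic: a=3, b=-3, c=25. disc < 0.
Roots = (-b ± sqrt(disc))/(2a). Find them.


disc = (-3)^2 - 4*3*25 = 9 - 300 = -291
sqrt(|disc|) = sqrt(291) = 17.0587
Real part = 3/(2*3) = 0.5000
Imag part = 17.0587/(2*3) = 2.8431

0.5000 ± 2.8431i


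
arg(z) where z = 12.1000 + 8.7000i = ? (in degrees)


Re = 12.1, Im = 8.7
arg = atan2(8.7, 12.1) = 35.7164 degrees

arg(z) = 35.7164 degrees


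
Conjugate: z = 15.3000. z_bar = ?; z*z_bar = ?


z_bar = 15.3000
z*z_bar = 15.3^2 + 0^2 = 234.09 + 0 = 234.09

z_bar = 15.3000, z*z_bar = 234.09


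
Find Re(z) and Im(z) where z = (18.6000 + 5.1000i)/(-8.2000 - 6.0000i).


Multiply by conjugate: (18.6000 + 5.1000i)(-8.2000 + 6.0000i) / ((-8.2)^2 + (-6)^2)
Numerator real = 18.6*(-8.2) + 5.1*(-6) = -183.12
Numerator imag = 5.1*(-8.2) - 18.6*(-6) = 69.78
Denominator = 103.24
Re(z) = -183.12/103.24 = -1.7737
Im(z) = 69.78/103.24 = 0.6759

Re(z) = -1.7737, Im(z) = 0.6759


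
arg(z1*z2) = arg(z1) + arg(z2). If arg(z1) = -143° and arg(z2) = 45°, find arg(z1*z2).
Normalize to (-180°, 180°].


arg(z1*z2) = -143° + 45° = -98°
Normalized to (-180°, 180°]: -98°

-98°


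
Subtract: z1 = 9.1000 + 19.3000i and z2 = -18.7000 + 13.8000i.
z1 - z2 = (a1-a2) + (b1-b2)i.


Real: 9.1 + 18.7 = 27.8
Imag: 19.3 - 13.8 = 5.5

27.8000 + 5.5000i


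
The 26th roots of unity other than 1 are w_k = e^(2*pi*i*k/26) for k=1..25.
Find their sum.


With w = e^(2*pi*i/26), all 26 of the 26th roots of unity w^0 = 1, w, ..., w^(25) sum to 0: 1 + w + ... + w^(25) = (1 - w^26)/(1 - w) = 0 since w^26 = 1, w ≠ 1.
Removing the root 1: w + w^2 + ... + w^(25) = 0 - 1 = -1

Sum = -1


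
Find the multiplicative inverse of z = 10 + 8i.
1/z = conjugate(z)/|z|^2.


|z|^2 = 100+64 = 164
1/z = (10 - 8i)/164

1/z = 0.0610 - 0.0488i


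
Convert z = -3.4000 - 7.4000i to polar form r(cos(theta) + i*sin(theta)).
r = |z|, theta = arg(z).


r = sqrt(11.56+54.76) = sqrt(66.32) = 8.1437
theta = atan2(-7.4, -3.4) = -114.6769 degrees

r = 8.1437, theta = -114.6769 degrees


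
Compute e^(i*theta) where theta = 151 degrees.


cos(151°) = -0.8746
sin(151°) = 0.4848

e^(i*151°) = -0.8746 + 0.4848i


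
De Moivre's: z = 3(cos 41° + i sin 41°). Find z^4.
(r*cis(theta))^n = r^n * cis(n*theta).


r^4 = 3^4 = 81
n*theta = 4*41° = 164° = 164° (mod 360)
a = 81*cos(164°) = -77.8622
b = 81*sin(164°) = 22.3266

81 cis(164°) = -77.8622 + 22.3266i


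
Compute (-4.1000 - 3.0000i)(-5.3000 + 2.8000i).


Real = -4.1*(-5.3) - (-3)*2.8 = 21.73 - (-8.4) = 30.13
Imag = -4.1*2.8 - (5.3)*(-3) = -11.48 + 15.9 = 4.42

30.1300 + 4.4200i


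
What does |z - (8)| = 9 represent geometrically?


|z - z0| = r is a circle with center z0 and radius r.
Center = (8, 0), radius = 9

Circle with center (8, 0) and radius 9


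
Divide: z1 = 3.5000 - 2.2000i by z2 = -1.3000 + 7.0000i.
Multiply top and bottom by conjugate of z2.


Conjugate of z2 = -1.3000 - 7.0000i
Numerator: (3.5000 - 2.2000i)(-1.3000 - 7.0000i) = -19.9500 - 21.6400i
Denominator: (-1.3)^2 + 7^2 = 50.69
Result = (-19.9500 - 21.6400i)/50.69

-0.3936 - 0.4269i


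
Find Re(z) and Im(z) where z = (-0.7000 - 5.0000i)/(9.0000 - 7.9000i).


Multiply by conjugate: (-0.7000 - 5.0000i)(9.0000 + 7.9000i) / (9^2 + (-7.9)^2)
Numerator real = -0.7*9 - (5)*(-7.9) = 33.2
Numerator imag = -5*9 - (-0.7)*(-7.9) = -50.53
Denominator = 143.41
Re(z) = 33.2/143.41 = 0.2315
Im(z) = -50.53/143.41 = -0.3523

Re(z) = 0.2315, Im(z) = -0.3523


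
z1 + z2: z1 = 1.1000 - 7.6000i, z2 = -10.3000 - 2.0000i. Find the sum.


Real: 1.1 - 10.3 = -9.2
Imag: -7.6 - 2 = -9.6

-9.2000 - 9.6000i


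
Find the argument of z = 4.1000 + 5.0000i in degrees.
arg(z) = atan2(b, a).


Re = 4.1, Im = 5
arg = atan2(5, 4.1) = 50.6482 degrees

arg(z) = 50.6482 degrees


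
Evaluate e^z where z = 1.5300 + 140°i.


e^1.5300 = 4.6182
cos(140°) = -0.76604
sin(140°) = 0.64279
Real = 4.6182*(-0.76604) = -3.5377
Imag = 4.6182*0.64279 = 2.9685

-3.5377 + 2.9685i


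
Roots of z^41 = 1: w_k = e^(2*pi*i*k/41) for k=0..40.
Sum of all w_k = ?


The sum of all 41th roots of unity is 0.
Geometric series: (1 - w^41)/(1 - w) = (1-1)/(1-w) = 0 since w^41 = 1, w ≠ 1.
Alternatively: coefficient of z^40 in z^41 - 1 is 0.

0


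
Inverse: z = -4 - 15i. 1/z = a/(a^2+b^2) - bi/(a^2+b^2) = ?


|z|^2 = 16+225 = 241
1/z = (-4 + 15i)/241

1/z = -0.0166 + 0.0622i


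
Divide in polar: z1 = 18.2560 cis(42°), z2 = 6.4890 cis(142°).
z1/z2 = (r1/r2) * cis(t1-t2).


r = 18.2560 / 6.4890 = 2.8134
theta = 42° - 142° = -100° = 260° (mod 360)

2.8134 cis(260°)


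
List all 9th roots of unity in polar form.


The 9th roots of unity are cis(360k/9°) for k=0..8
Angle step = 360/9 = 40°
Primitive root: cis(40°)
Primitive root = 0.7660 + 0.6428i

9 roots at angles: 0°, 40°, 80°, 120°, 160°, 200°, 240°, 280°, 320°


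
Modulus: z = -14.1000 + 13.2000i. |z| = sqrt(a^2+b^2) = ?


|z| = sqrt((-14.1)^2 + 13.2^2) = sqrt(198.81 + 174.24) = sqrt(373.05) = 19.3145

|z| = 19.3145


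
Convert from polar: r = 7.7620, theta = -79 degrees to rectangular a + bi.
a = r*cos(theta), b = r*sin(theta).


a = 7.7620*cos(-79°) = 7.7620*0.19081 = 1.4811
b = 7.7620*sin(-79°) = 7.7620*(-0.98163) = -7.6194

1.4811 - 7.6194i


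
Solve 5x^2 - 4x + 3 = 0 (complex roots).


disc = (-4)^2 - 4*5*3 = 16 - 60 = -44
sqrt(|disc|) = sqrt(44) = 6.6332
Real part = 4/(2*5) = 0.4000
Imag part = 6.6332/(2*5) = 0.6633

0.4000 ± 0.6633i


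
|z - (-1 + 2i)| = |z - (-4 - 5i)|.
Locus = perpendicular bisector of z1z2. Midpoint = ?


Equal distances means the locus is the perpendicular bisector of z1 and z2.
Midpoint = ((-1+(-4))/2, (2+(-5))/2) = (-2.5000, -1.5000)

Perpendicular bisector through (-2.5000, -1.5000)


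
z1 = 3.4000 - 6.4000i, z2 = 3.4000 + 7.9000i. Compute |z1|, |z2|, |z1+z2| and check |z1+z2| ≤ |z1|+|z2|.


|z1| = sqrt(3.4^2 + (-6.4)^2) = sqrt(52.52) = 7.2471
|z2| = sqrt(3.4^2 + 7.9^2) = sqrt(73.97) = 8.6006
z1+z2 = 6.8000 + 1.5000i
|z1+z2| = sqrt(48.49) = 6.9635
|z1|+|z2| = 7.2471 + 8.6006 = 15.8477

|z1+z2| = 6.9635 ≤ |z1|+|z2| = 15.8477 (verified)


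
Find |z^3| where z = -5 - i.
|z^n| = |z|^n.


|z| = sqrt(25+1) = sqrt(26) = 5.0990
|z^3| = |z|^3 = (sqrt(26))^3 = 26*sqrt(26)

|z^3| = 26*sqrt(26) ≈ 132.5745


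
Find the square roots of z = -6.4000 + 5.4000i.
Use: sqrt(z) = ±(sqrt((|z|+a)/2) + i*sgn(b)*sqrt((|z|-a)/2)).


|z| = sqrt(40.96+29.16) = 8.3738
sqrt((|z|+a)/2) = sqrt((8.3738+(-6.4))/2) = sqrt(0.9869) = 0.9934
sqrt((|z|-a)/2) = sqrt((8.3738-(-6.4))/2) = sqrt(7.3869) = 2.7179

±(0.9934 + 2.7179i) i.e. 0.9934 + 2.7179i and -0.9934 - 2.7179i


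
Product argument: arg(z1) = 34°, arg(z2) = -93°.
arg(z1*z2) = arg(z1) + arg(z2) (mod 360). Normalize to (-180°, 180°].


arg(z1*z2) = 34° - 93° = -59°
Normalized to (-180°, 180°]: -59°

-59°


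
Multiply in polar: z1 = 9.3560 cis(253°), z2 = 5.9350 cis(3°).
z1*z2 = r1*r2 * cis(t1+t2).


r = 9.3560 * 5.9350 = 55.5279
theta = 253° + 3° = 256° = 256° (mod 360)

55.5279 cis(256°)


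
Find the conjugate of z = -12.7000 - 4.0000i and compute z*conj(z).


z_bar = -12.7000 + 4.0000i
z*z_bar = (-12.7)^2 + (-4)^2 = 161.29 + 16 = 177.29

z_bar = -12.7000 + 4.0000i, z*z_bar = 177.29


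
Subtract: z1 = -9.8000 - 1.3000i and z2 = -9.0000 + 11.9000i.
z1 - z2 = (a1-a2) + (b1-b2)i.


Real: -9.8 + 9 = -0.8
Imag: -1.3 - 11.9 = -13.2

-0.8000 - 13.2000i


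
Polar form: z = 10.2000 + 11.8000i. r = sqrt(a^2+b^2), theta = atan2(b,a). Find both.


r = sqrt(104.04+139.24) = sqrt(243.28) = 15.5974
theta = atan2(11.8, 10.2) = 49.1596 degrees

r = 15.5974, theta = 49.1596 degrees


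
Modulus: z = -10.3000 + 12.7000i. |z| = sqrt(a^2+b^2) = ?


|z| = sqrt((-10.3)^2 + 12.7^2) = sqrt(106.09 + 161.29) = sqrt(267.38) = 16.3518

|z| = 16.3518


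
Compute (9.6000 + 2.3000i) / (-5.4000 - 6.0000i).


Conjugate of z2 = -5.4000 + 6.0000i
Numerator: (9.6000 + 2.3000i)(-5.4000 + 6.0000i) = -65.6400 + 45.1800i
Denominator: (-5.4)^2 + (-6)^2 = 65.16
Result = (-65.6400 + 45.1800i)/65.16

-1.0074 + 0.6934i


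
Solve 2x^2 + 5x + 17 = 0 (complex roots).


disc = 5^2 - 4*2*17 = 25 - 136 = -111
sqrt(|disc|) = sqrt(111) = 10.5357
Real part = -5/(2*2) = -1.2500
Imag part = 10.5357/(2*2) = 2.6339

-1.2500 ± 2.6339i


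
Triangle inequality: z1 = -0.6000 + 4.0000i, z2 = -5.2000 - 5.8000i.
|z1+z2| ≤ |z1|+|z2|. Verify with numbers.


|z1| = sqrt((-0.6)^2 + 4^2) = sqrt(16.36) = 4.0447
|z2| = sqrt((-5.2)^2 + (-5.8)^2) = sqrt(60.68) = 7.7897
z1+z2 = -5.8000 - 1.8000i
|z1+z2| = sqrt(36.88) = 6.0729
|z1|+|z2| = 4.0447 + 7.7897 = 11.8344

|z1+z2| = 6.0729 ≤ |z1|+|z2| = 11.8344 (verified)


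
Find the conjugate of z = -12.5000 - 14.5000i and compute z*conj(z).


z_bar = -12.5000 + 14.5000i
z*z_bar = (-12.5)^2 + (-14.5)^2 = 156.25 + 210.25 = 366.5

z_bar = -12.5000 + 14.5000i, z*z_bar = 366.5


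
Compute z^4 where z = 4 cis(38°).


r^4 = 4^4 = 256
n*theta = 4*38° = 152° = 152° (mod 360)
a = 256*cos(152°) = -226.0346
b = 256*sin(152°) = 120.1847

256 cis(152°) = -226.0346 + 120.1847i


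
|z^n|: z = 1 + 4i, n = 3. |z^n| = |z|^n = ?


|z| = sqrt(1+16) = sqrt(17) = 4.1231
|z^3| = |z|^3 = (sqrt(17))^3 = 17*sqrt(17)

|z^3| = 17*sqrt(17) ≈ 70.0928


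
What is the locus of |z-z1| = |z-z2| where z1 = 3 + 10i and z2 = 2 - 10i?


Equal distances means the locus is the perpendicular bisector of z1 and z2.
Midpoint = ((3+2)/2, (10+(-10))/2) = (2.5000, 0)

Perpendicular bisector through (2.5000, 0)


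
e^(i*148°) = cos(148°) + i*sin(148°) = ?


cos(148°) = -0.8480
sin(148°) = 0.5299

e^(i*148°) = -0.8480 + 0.5299i


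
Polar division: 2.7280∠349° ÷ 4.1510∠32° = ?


r = 2.7280 / 4.1510 = 0.6572
theta = 349° - 32° = 317° = 317° (mod 360)

0.6572 cis(317°)


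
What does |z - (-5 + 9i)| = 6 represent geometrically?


|z - z0| = r is a circle with center z0 and radius r.
Center = (-5, 9), radius = 6

Circle with center (-5, 9) and radius 6


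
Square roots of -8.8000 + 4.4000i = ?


|z| = sqrt(77.44+19.36) = 9.8387
sqrt((|z|+a)/2) = sqrt((9.8387+(-8.8))/2) = sqrt(0.5193) = 0.7207
sqrt((|z|-a)/2) = sqrt((9.8387-(-8.8))/2) = sqrt(9.3193) = 3.0528

±(0.7207 + 3.0528i) i.e. 0.7207 + 3.0528i and -0.7207 - 3.0528i


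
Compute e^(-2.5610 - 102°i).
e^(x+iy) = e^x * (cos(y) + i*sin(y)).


e^-2.5610 = 0.0772
cos(-102°) = -0.20791
sin(-102°) = -0.9781
Real = 0.0772*(-0.20791) = -0.0161
Imag = 0.0772*(-0.9781) = -0.0755

-0.0161 - 0.0755i


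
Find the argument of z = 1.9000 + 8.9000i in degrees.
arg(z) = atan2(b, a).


Re = 1.9, Im = 8.9
arg = atan2(8.9, 1.9) = 77.9492 degrees

arg(z) = 77.9492 degrees


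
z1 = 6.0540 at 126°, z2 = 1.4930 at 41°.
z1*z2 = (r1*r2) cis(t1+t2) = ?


r = 6.0540 * 1.4930 = 9.0386
theta = 126° + 41° = 167° = 167° (mod 360)

9.0386 cis(167°)


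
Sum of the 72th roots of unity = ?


The sum of all 72th roots of unity is 0.
Geometric series: (1 - w^72)/(1 - w) = (1-1)/(1-w) = 0 since w^72 = 1, w ≠ 1.
Alternatively: coefficient of z^71 in z^72 - 1 is 0.

0


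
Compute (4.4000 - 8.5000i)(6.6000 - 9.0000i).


Real = 4.4*6.6 - (-8.5)*(-9) = 29.04 - 76.5 = -47.46
Imag = 4.4*(-9) + 6.6*(-8.5) = -39.6 - (56.1) = -95.7

-47.4600 - 95.7000i


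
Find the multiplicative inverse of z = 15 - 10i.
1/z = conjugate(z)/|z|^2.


|z|^2 = 225+100 = 325
1/z = (15 + 10i)/325

1/z = 0.0462 + 0.0308i


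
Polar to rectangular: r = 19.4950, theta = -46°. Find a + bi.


a = 19.4950*cos(-46°) = 19.4950*0.69466 = 13.5424
b = 19.4950*sin(-46°) = 19.4950*(-0.71934) = -14.0235

13.5424 - 14.0235i


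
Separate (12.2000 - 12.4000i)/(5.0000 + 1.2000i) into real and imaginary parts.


Multiply by conjugate: (12.2000 - 12.4000i)(5.0000 - 1.2000i) / (5^2 + 1.2^2)
Numerator real = 12.2*5 - (12.4)*1.2 = 46.12
Numerator imag = -12.4*5 - 12.2*1.2 = -76.64
Denominator = 26.44
Re(z) = 46.12/26.44 = 1.7443
Im(z) = -76.64/26.44 = -2.8986

Re(z) = 1.7443, Im(z) = -2.8986


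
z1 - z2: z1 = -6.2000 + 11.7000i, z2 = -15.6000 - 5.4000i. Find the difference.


Real: -6.2 + 15.6 = 9.4
Imag: 11.7 + 5.4 = 17.1

9.4000 + 17.1000i


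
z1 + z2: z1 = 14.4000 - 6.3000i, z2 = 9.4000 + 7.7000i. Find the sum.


Real: 14.4 + 9.4 = 23.8
Imag: -6.3 + 7.7 = 1.4

23.8000 + 1.4000i


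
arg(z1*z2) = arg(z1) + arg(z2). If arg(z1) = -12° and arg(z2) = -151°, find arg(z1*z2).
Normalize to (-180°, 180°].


arg(z1*z2) = -12° - 151° = -163°
Normalized to (-180°, 180°]: -163°

-163°


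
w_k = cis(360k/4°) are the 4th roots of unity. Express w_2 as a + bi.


Angle = 360*2/4 = 180°
a = cos(180°) = -1.0000
b = sin(180°) = 0

-1.0000 + 0i


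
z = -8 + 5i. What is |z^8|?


|z| = sqrt(64+25) = sqrt(89) = 9.4340
|z^8| = |z|^8 = (sqrt(89))^8 = 89^4 = 62742241

|z^8| = 62742241


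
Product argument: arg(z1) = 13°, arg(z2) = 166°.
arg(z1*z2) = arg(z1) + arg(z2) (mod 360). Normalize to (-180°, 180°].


arg(z1*z2) = 13° + 166° = 179°
Normalized to (-180°, 180°]: 179°

179°


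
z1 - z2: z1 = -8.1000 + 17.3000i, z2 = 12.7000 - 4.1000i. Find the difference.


Real: -8.1 - 12.7 = -20.8
Imag: 17.3 + 4.1 = 21.4

-20.8000 + 21.4000i


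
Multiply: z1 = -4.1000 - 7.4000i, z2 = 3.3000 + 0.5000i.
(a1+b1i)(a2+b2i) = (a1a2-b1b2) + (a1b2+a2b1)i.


Real = -4.1*3.3 - (-7.4)*0.5 = -13.53 - (-3.7) = -9.83
Imag = -4.1*0.5 + 3.3*(-7.4) = -2.05 - (24.42) = -26.47

-9.8300 - 26.4700i


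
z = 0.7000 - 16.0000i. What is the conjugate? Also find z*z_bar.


z_bar = 0.7000 + 16.0000i
z*z_bar = 0.7^2 + (-16)^2 = 0.49 + 256 = 256.49

z_bar = 0.7000 + 16.0000i, z*z_bar = 256.49


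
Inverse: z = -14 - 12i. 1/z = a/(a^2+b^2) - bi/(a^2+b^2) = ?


|z|^2 = 196+144 = 340
1/z = (-14 + 12i)/340

1/z = -0.0412 + 0.0353i


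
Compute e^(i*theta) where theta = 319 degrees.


cos(319°) = 0.7547
sin(319°) = -0.6561

e^(i*319°) = 0.7547 - 0.6561i


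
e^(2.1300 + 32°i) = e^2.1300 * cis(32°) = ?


e^2.1300 = 8.4149
cos(32°) = 0.848048
sin(32°) = 0.52992
Real = 8.4149*0.848048 = 7.1362
Imag = 8.4149*0.52992 = 4.4592

7.1362 + 4.4592i


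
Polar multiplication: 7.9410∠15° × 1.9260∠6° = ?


r = 7.9410 * 1.9260 = 15.2944
theta = 15° + 6° = 21° = 21° (mod 360)

15.2944 cis(21°)


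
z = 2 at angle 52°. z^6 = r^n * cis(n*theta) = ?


r^6 = 2^6 = 64
n*theta = 6*52° = 312° = 312° (mod 360)
a = 64*cos(312°) = 42.8244
b = 64*sin(312°) = -47.5613

64 cis(312°) = 42.8244 - 47.5613i


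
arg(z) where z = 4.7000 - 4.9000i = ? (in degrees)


Re = 4.7, Im = -4.9
arg = atan2(-4.9, 4.7) = -46.1935 degrees

arg(z) = -46.1935 degrees


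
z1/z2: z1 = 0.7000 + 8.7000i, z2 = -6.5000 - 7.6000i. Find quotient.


Conjugate of z2 = -6.5000 + 7.6000i
Numerator: (0.7000 + 8.7000i)(-6.5000 + 7.6000i) = -70.6700 - 51.2300i
Denominator: (-6.5)^2 + (-7.6)^2 = 100.01
Result = (-70.6700 - 51.2300i)/100.01

-0.7066 - 0.5122i


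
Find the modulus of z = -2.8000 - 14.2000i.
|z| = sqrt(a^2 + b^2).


|z| = sqrt((-2.8)^2 + (-14.2)^2) = sqrt(7.84 + 201.64) = sqrt(209.48) = 14.4734

|z| = 14.4734


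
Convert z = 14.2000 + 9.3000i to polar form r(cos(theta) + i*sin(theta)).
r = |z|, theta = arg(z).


r = sqrt(201.64+86.49) = sqrt(288.13) = 16.9744
theta = atan2(9.3, 14.2) = 33.2220 degrees

r = 16.9744, theta = 33.2220 degrees


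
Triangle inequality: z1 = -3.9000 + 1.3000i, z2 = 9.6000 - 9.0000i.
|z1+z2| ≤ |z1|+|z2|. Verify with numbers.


|z1| = sqrt((-3.9)^2 + 1.3^2) = sqrt(16.9) = 4.1110
|z2| = sqrt(9.6^2 + (-9)^2) = sqrt(173.16) = 13.1590
z1+z2 = 5.7000 - 7.7000i
|z1+z2| = sqrt(91.78) = 9.5802
|z1|+|z2| = 4.1110 + 13.1590 = 17.2700

|z1+z2| = 9.5802 ≤ |z1|+|z2| = 17.2700 (verified)


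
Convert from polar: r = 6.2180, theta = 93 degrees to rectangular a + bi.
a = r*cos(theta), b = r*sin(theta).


a = 6.2180*cos(93°) = 6.2180*(-0.052336) = -0.3254
b = 6.2180*sin(93°) = 6.2180*0.99863 = 6.2095

-0.3254 + 6.2095i


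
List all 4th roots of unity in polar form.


The 4th roots of unity are cis(360k/4°) for k=0..3
Angle step = 360/4 = 90°
Primitive root: cis(90°)
Primitive root = 0 + 1.0000i

4 roots at angles: 0°, 90°, 180°, 270°


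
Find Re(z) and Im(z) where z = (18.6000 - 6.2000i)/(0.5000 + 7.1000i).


Multiply by conjugate: (18.6000 - 6.2000i)(0.5000 - 7.1000i) / (0.5^2 + 7.1^2)
Numerator real = 18.6*0.5 - (6.2)*7.1 = -34.72
Numerator imag = -6.2*0.5 - 18.6*7.1 = -135.16
Denominator = 50.66
Re(z) = -34.72/50.66 = -0.6854
Im(z) = -135.16/50.66 = -2.6680

Re(z) = -0.6854, Im(z) = -2.6680


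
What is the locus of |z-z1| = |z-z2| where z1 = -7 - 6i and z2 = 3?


Equal distances means the locus is the perpendicular bisector of z1 and z2.
Midpoint = ((-7+3)/2, (-6+0)/2) = (-2.0000, -3.0000)

Perpendicular bisector through (-2.0000, -3.0000)


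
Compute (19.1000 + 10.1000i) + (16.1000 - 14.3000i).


Real: 19.1 + 16.1 = 35.2
Imag: 10.1 - 14.3 = -4.2

35.2000 - 4.2000i


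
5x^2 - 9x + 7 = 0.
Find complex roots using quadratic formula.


disc = (-9)^2 - 4*5*7 = 81 - 140 = -59
sqrt(|disc|) = sqrt(59) = 7.6811
Real part = 9/(2*5) = 0.9000
Imag part = 7.6811/(2*5) = 0.7681

0.9000 ± 0.7681i


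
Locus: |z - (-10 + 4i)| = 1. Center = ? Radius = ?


|z - z0| = r is a circle with center z0 and radius r.
Center = (-10, 4), radius = 1

Circle with center (-10, 4) and radius 1


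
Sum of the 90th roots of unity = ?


The sum of all 90th roots of unity is 0.
Geometric series: (1 - w^90)/(1 - w) = (1-1)/(1-w) = 0 since w^90 = 1, w ≠ 1.
Alternatively: coefficient of z^89 in z^90 - 1 is 0.

0


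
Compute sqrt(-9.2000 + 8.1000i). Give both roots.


|z| = sqrt(84.64+65.61) = 12.2577
sqrt((|z|+a)/2) = sqrt((12.2577+(-9.2))/2) = sqrt(1.5288) = 1.2365
sqrt((|z|-a)/2) = sqrt((12.2577-(-9.2))/2) = sqrt(10.7288) = 3.2755

±(1.2365 + 3.2755i) i.e. 1.2365 + 3.2755i and -1.2365 - 3.2755i


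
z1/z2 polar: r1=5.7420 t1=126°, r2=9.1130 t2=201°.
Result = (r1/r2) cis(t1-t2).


r = 5.7420 / 9.1130 = 0.6301
theta = 126° - 201° = -75° = 285° (mod 360)

0.6301 cis(285°)


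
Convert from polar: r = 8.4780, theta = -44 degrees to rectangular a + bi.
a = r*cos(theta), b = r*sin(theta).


a = 8.4780*cos(-44°) = 8.4780*0.71934 = 6.0986
b = 8.4780*sin(-44°) = 8.4780*(-0.69466) = -5.8893

6.0986 - 5.8893i


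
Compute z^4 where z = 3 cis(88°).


r^4 = 3^4 = 81
n*theta = 4*88° = 352° = 352° (mod 360)
a = 81*cos(352°) = 80.2117
b = 81*sin(352°) = -11.2730

81 cis(352°) = 80.2117 - 11.2730i


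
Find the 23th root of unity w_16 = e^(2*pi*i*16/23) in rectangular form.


Angle = 360*16/23 = 250.4348°
a = cos(250.4348°) = -0.3349
b = sin(250.4348°) = -0.9423

-0.3349 - 0.9423i


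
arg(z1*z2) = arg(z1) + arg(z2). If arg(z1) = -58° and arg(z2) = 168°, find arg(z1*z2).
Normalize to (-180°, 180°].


arg(z1*z2) = -58° + 168° = 110°
Normalized to (-180°, 180°]: 110°

110°


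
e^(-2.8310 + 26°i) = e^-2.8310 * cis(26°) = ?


e^-2.8310 = 0.05895
cos(26°) = 0.8988
sin(26°) = 0.4384
Real = 0.05895*0.8988 = 0.0530
Imag = 0.05895*0.4384 = 0.0258

0.0530 + 0.0258i


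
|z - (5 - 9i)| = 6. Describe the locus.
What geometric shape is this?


|z - z0| = r is a circle with center z0 and radius r.
Center = (5, -9), radius = 6

Circle with center (5, -9) and radius 6


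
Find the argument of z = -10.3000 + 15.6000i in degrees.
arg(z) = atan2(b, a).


Re = -10.3, Im = 15.6
arg = atan2(15.6, -10.3) = 123.4350 degrees

arg(z) = 123.4350 degrees


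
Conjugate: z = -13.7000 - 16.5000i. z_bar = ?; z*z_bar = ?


z_bar = -13.7000 + 16.5000i
z*z_bar = (-13.7)^2 + (-16.5)^2 = 187.69 + 272.25 = 459.94

z_bar = -13.7000 + 16.5000i, z*z_bar = 459.94


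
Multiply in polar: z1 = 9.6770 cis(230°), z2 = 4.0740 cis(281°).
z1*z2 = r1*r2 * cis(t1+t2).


r = 9.6770 * 4.0740 = 39.4241
theta = 230° + 281° = 511° = 151° (mod 360)

39.4241 cis(151°)


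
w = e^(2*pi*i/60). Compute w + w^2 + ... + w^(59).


With w = e^(2*pi*i/60), all 60 of the 60th roots of unity w^0 = 1, w, ..., w^(59) sum to 0: 1 + w + ... + w^(59) = (1 - w^60)/(1 - w) = 0 since w^60 = 1, w ≠ 1.
Removing the root 1: w + w^2 + ... + w^(59) = 0 - 1 = -1

Sum = -1


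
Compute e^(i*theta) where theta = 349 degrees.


cos(349°) = 0.9816
sin(349°) = -0.1908

e^(i*349°) = 0.9816 - 0.1908i


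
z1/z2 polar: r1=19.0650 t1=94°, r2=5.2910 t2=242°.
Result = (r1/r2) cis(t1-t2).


r = 19.0650 / 5.2910 = 3.6033
theta = 94° - 242° = -148° = 212° (mod 360)

3.6033 cis(212°)


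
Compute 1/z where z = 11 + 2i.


|z|^2 = 121+4 = 125
1/z = (11 - 2i)/125

1/z = 0.0880 - 0.0160i


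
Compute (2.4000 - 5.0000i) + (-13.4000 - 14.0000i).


Real: 2.4 - 13.4 = -11
Imag: -5 - 14 = -19

-11.0000 - 19.0000i


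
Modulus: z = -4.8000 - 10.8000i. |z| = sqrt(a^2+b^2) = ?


|z| = sqrt((-4.8)^2 + (-10.8)^2) = sqrt(23.04 + 116.64) = sqrt(139.68) = 11.8186

|z| = 11.8186


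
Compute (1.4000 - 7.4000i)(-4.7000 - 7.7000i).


Real = 1.4*(-4.7) - (-7.4)*(-7.7) = -6.58 - 56.98 = -63.56
Imag = 1.4*(-7.7) - (4.7)*(-7.4) = -10.78 + 34.78 = 24

-63.5600 + 24.0000i


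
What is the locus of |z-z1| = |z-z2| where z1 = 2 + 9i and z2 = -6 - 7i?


Equal distances means the locus is the perpendicular bisector of z1 and z2.
Midpoint = ((2+(-6))/2, (9+(-7))/2) = (-2.0000, 1.0000)

Perpendicular bisector through (-2.0000, 1.0000)


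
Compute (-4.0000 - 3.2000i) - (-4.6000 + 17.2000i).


Real: -4 + 4.6 = 0.6
Imag: -3.2 - 17.2 = -20.4

0.6000 - 20.4000i


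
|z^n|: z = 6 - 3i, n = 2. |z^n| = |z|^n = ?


|z| = sqrt(36+9) = sqrt(45) = 6.7082
|z^2| = |z|^2 = (sqrt(45))^2 = 45

|z^2| = 45


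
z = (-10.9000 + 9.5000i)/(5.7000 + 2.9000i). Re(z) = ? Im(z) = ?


Multiply by conjugate: (-10.9000 + 9.5000i)(5.7000 - 2.9000i) / (5.7^2 + 2.9^2)
Numerator real = -10.9*5.7 + 9.5*2.9 = -34.58
Numerator imag = 9.5*5.7 - (-10.9)*2.9 = 85.76
Denominator = 40.9
Re(z) = -34.58/40.9 = -0.8455
Im(z) = 85.76/40.9 = 2.0968

Re(z) = -0.8455, Im(z) = 2.0968


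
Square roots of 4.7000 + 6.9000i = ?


|z| = sqrt(22.09+47.61) = 8.3487
sqrt((|z|+a)/2) = sqrt((8.3487+4.7)/2) = sqrt(6.5243) = 2.5543
sqrt((|z|-a)/2) = sqrt((8.3487-4.7)/2) = sqrt(1.8243) = 1.3507

±(2.5543 + 1.3507i) i.e. 2.5543 + 1.3507i and -2.5543 - 1.3507i


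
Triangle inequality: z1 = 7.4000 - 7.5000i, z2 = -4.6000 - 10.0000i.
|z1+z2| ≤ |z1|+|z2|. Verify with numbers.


|z1| = sqrt(7.4^2 + (-7.5)^2) = sqrt(111.01) = 10.5361
|z2| = sqrt((-4.6)^2 + (-10)^2) = sqrt(121.16) = 11.0073
z1+z2 = 2.8000 - 17.5000i
|z1+z2| = sqrt(314.09) = 17.7226
|z1|+|z2| = 10.5361 + 11.0073 = 21.5434

|z1+z2| = 17.7226 ≤ |z1|+|z2| = 21.5434 (verified)


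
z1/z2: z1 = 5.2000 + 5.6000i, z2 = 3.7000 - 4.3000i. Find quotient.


Conjugate of z2 = 3.7000 + 4.3000i
Numerator: (5.2000 + 5.6000i)(3.7000 + 4.3000i) = -4.8400 + 43.0800i
Denominator: 3.7^2 + (-4.3)^2 = 32.18
Result = (-4.8400 + 43.0800i)/32.18

-0.1504 + 1.3387i


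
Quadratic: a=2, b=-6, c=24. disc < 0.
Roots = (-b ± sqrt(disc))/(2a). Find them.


disc = (-6)^2 - 4*2*24 = 36 - 192 = -156
sqrt(|disc|) = sqrt(156) = 12.4900
Real part = 6/(2*2) = 1.5000
Imag part = 12.4900/(2*2) = 3.1225

1.5000 ± 3.1225i


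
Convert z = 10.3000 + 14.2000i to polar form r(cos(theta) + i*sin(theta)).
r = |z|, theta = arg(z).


r = sqrt(106.09+201.64) = sqrt(307.73) = 17.5422
theta = atan2(14.2, 10.3) = 54.0447 degrees

r = 17.5422, theta = 54.0447 degrees


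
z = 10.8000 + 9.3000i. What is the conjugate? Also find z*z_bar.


z_bar = 10.8000 - 9.3000i
z*z_bar = 10.8^2 + 9.3^2 = 116.64 + 86.49 = 203.13

z_bar = 10.8000 - 9.3000i, z*z_bar = 203.13


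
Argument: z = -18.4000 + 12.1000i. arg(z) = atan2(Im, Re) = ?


Re = -18.4, Im = 12.1
arg = atan2(12.1, -18.4) = 146.6707 degrees

arg(z) = 146.6707 degrees


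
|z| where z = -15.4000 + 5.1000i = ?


|z| = sqrt((-15.4)^2 + 5.1^2) = sqrt(237.16 + 26.01) = sqrt(263.17) = 16.2225

|z| = 16.2225


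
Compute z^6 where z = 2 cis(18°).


r^6 = 2^6 = 64
n*theta = 6*18° = 108° = 108° (mod 360)
a = 64*cos(108°) = -19.7771
b = 64*sin(108°) = 60.8676

64 cis(108°) = -19.7771 + 60.8676i


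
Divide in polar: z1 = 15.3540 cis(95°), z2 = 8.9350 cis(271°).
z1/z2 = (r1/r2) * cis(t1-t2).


r = 15.3540 / 8.9350 = 1.7184
theta = 95° - 271° = -176° = 184° (mod 360)

1.7184 cis(184°)


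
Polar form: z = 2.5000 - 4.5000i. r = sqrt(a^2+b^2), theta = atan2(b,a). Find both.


r = sqrt(6.25+20.25) = sqrt(26.5) = 5.1478
theta = atan2(-4.5, 2.5) = -60.9454 degrees

r = 5.1478, theta = -60.9454 degrees


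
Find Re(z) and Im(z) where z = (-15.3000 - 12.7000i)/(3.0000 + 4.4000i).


Multiply by conjugate: (-15.3000 - 12.7000i)(3.0000 - 4.4000i) / (3^2 + 4.4^2)
Numerator real = -15.3*3 - (12.7)*4.4 = -101.78
Numerator imag = -12.7*3 - (-15.3)*4.4 = 29.22
Denominator = 28.36
Re(z) = -101.78/28.36 = -3.5889
Im(z) = 29.22/28.36 = 1.0303

Re(z) = -3.5889, Im(z) = 1.0303


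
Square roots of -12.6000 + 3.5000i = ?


|z| = sqrt(158.76+12.25) = 13.0771
sqrt((|z|+a)/2) = sqrt((13.0771+(-12.6))/2) = sqrt(0.2385) = 0.4884
sqrt((|z|-a)/2) = sqrt((13.0771-(-12.6))/2) = sqrt(12.8385) = 3.5831

±(0.4884 + 3.5831i) i.e. 0.4884 + 3.5831i and -0.4884 - 3.5831i


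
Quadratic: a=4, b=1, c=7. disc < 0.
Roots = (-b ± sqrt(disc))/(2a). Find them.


disc = 1^2 - 4*4*7 = 1 - 112 = -111
sqrt(|disc|) = sqrt(111) = 10.5357
Real part = -1/(2*4) = -0.1250
Imag part = 10.5357/(2*4) = 1.3170

-0.1250 ± 1.3170i


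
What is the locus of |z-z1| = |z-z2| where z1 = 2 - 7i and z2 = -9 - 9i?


Equal distances means the locus is the perpendicular bisector of z1 and z2.
Midpoint = ((2+(-9))/2, (-7+(-9))/2) = (-3.5000, -8.0000)

Perpendicular bisector through (-3.5000, -8.0000)


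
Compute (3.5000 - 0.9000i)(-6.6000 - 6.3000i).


Real = 3.5*(-6.6) - (-0.9)*(-6.3) = -23.1 - 5.67 = -28.77
Imag = 3.5*(-6.3) - (6.6)*(-0.9) = -22.05 + 5.94 = -16.11

-28.7700 - 16.1100i


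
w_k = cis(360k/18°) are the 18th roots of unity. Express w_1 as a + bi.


Angle = 360*1/18 = 20°
a = cos(20°) = 0.9397
b = sin(20°) = 0.3420

0.9397 + 0.3420i


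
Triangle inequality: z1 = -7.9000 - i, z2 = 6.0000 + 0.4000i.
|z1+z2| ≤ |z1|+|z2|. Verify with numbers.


|z1| = sqrt((-7.9)^2 + (-1)^2) = sqrt(63.41) = 7.9630
|z2| = sqrt(6^2 + 0.4^2) = sqrt(36.16) = 6.0133
z1+z2 = -1.9000 - 0.6000i
|z1+z2| = sqrt(3.97) = 1.9925
|z1|+|z2| = 7.9630 + 6.0133 = 13.9763

|z1+z2| = 1.9925 ≤ |z1|+|z2| = 13.9763 (verified)


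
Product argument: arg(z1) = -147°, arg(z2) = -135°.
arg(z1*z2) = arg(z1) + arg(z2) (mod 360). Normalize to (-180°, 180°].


arg(z1*z2) = -147° - 135° = -282°
Normalized to (-180°, 180°]: 78°

78°


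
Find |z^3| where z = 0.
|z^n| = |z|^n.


|z| = sqrt(0+0) = sqrt(0) = 0
|z^3| = |z|^3 = 0^3 = 0

|z^3| = 0


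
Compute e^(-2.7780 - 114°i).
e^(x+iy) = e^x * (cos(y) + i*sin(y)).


e^-2.7780 = 0.0622
cos(-114°) = -0.4067
sin(-114°) = -0.9135
Real = 0.0622*(-0.4067) = -0.0253
Imag = 0.0622*(-0.9135) = -0.0568

-0.0253 - 0.0568i


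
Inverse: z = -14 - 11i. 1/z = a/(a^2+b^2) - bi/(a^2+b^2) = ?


|z|^2 = 196+121 = 317
1/z = (-14 + 11i)/317

1/z = -0.0442 + 0.0347i


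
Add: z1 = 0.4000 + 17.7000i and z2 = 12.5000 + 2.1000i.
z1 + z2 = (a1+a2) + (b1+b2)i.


Real: 0.4 + 12.5 = 12.9
Imag: 17.7 + 2.1 = 19.8

12.9000 + 19.8000i


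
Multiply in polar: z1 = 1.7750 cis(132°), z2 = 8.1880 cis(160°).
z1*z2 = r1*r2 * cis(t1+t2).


r = 1.7750 * 8.1880 = 14.5337
theta = 132° + 160° = 292° = 292° (mod 360)

14.5337 cis(292°)


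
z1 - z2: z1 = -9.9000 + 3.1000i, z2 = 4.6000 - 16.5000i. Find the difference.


Real: -9.9 - 4.6 = -14.5
Imag: 3.1 + 16.5 = 19.6

-14.5000 + 19.6000i


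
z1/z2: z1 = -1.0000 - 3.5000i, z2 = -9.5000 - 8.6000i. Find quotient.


Conjugate of z2 = -9.5000 + 8.6000i
Numerator: (-1.0000 - 3.5000i)(-9.5000 + 8.6000i) = 39.6000 + 24.6500i
Denominator: (-9.5)^2 + (-8.6)^2 = 164.21
Result = (39.6000 + 24.6500i)/164.21

0.2412 + 0.1501i


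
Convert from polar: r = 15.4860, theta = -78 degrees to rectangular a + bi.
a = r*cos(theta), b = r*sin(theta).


a = 15.4860*cos(-78°) = 15.4860*0.20791 = 3.2197
b = 15.4860*sin(-78°) = 15.4860*(-0.97815) = -15.1476

3.2197 - 15.1476i


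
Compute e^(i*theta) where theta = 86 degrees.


cos(86°) = 0.0698
sin(86°) = 0.9976

e^(i*86°) = 0.0698 + 0.9976i


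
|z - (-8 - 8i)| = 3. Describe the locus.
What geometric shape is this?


|z - z0| = r is a circle with center z0 and radius r.
Center = (-8, -8), radius = 3

Circle with center (-8, -8) and radius 3


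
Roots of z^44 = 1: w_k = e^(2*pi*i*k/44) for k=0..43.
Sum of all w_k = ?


The sum of all 44th roots of unity is 0.
Geometric series: (1 - w^44)/(1 - w) = (1-1)/(1-w) = 0 since w^44 = 1, w ≠ 1.
Alternatively: coefficient of z^43 in z^44 - 1 is 0.

0


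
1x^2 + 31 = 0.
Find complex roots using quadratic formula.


disc = 0^2 - 4*1*31 = 0 - 124 = -124
sqrt(|disc|) = sqrt(124) = 11.1355
Real part = 0/(2*1) = 0
Imag part = 11.1355/(2*1) = 5.5678

0 ± 5.5678i


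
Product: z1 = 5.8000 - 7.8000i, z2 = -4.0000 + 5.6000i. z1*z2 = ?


Real = 5.8*(-4) - (-7.8)*5.6 = -23.2 - (-43.68) = 20.48
Imag = 5.8*5.6 - (4)*(-7.8) = 32.48 + 31.2 = 63.68

20.4800 + 63.6800i


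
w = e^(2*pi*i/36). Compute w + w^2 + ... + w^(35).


With w = e^(2*pi*i/36), all 36 of the 36th roots of unity w^0 = 1, w, ..., w^(35) sum to 0: 1 + w + ... + w^(35) = (1 - w^36)/(1 - w) = 0 since w^36 = 1, w ≠ 1.
Removing the root 1: w + w^2 + ... + w^(35) = 0 - 1 = -1

Sum = -1


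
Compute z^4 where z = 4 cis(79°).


r^4 = 4^4 = 256
n*theta = 4*79° = 316° = 316° (mod 360)
a = 256*cos(316°) = 184.1510
b = 256*sin(316°) = -177.8325

256 cis(316°) = 184.1510 - 177.8325i


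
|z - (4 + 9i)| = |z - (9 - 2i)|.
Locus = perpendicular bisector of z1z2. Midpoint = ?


Equal distances means the locus is the perpendicular bisector of z1 and z2.
Midpoint = ((4+9)/2, (9+(-2))/2) = (6.5000, 3.5000)

Perpendicular bisector through (6.5000, 3.5000)


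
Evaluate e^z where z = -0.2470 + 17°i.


e^-0.2470 = 0.7811
cos(17°) = 0.9563
sin(17°) = 0.2924
Real = 0.7811*0.9563 = 0.7470
Imag = 0.7811*0.2924 = 0.2284

0.7470 + 0.2284i


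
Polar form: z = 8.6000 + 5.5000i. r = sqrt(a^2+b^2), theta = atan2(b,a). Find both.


r = sqrt(73.96+30.25) = sqrt(104.21) = 10.2083
theta = atan2(5.5, 8.6) = 32.6003 degrees

r = 10.2083, theta = 32.6003 degrees


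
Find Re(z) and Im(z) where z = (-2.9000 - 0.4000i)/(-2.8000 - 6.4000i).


Multiply by conjugate: (-2.9000 - 0.4000i)(-2.8000 + 6.4000i) / ((-2.8)^2 + (-6.4)^2)
Numerator real = -2.9*(-2.8) - (0.4)*(-6.4) = 10.68
Numerator imag = -0.4*(-2.8) - (-2.9)*(-6.4) = -17.44
Denominator = 48.8
Re(z) = 10.68/48.8 = 0.2189
Im(z) = -17.44/48.8 = -0.3574

Re(z) = 0.2189, Im(z) = -0.3574


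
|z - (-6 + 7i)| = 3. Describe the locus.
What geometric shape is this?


|z - z0| = r is a circle with center z0 and radius r.
Center = (-6, 7), radius = 3

Circle with center (-6, 7) and radius 3


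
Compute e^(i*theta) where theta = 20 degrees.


cos(20°) = 0.9397
sin(20°) = 0.3420

e^(i*20°) = 0.9397 + 0.3420i


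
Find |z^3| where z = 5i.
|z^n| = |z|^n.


|z| = sqrt(0+25) = sqrt(25) = 5
|z^3| = |z|^3 = 5^3 = 125

|z^3| = 125


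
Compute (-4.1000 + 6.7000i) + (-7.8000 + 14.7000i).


Real: -4.1 - 7.8 = -11.9
Imag: 6.7 + 14.7 = 21.4

-11.9000 + 21.4000i


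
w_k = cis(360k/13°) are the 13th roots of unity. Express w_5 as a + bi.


Angle = 360*5/13 = 138.4615°
a = cos(138.4615°) = -0.7485
b = sin(138.4615°) = 0.6631

-0.7485 + 0.6631i


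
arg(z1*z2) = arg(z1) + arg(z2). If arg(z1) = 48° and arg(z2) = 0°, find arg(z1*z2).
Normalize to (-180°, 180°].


arg(z1*z2) = 48° + 0° = 48°
Normalized to (-180°, 180°]: 48°

48°


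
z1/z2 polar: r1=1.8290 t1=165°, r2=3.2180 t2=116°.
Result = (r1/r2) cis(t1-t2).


r = 1.8290 / 3.2180 = 0.5684
theta = 165° - 116° = 49° = 49° (mod 360)

0.5684 cis(49°)


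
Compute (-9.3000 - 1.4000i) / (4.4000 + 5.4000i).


Conjugate of z2 = 4.4000 - 5.4000i
Numerator: (-9.3000 - 1.4000i)(4.4000 - 5.4000i) = -48.4800 + 44.0600i
Denominator: 4.4^2 + 5.4^2 = 48.52
Result = (-48.4800 + 44.0600i)/48.52

-0.9992 + 0.9081i


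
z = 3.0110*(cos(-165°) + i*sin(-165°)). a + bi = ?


a = 3.0110*cos(-165°) = 3.0110*(-0.96593) = -2.9084
b = 3.0110*sin(-165°) = 3.0110*(-0.25882) = -0.7793

-2.9084 - 0.7793i


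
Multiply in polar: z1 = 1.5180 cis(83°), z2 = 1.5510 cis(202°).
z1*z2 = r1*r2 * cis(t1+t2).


r = 1.5180 * 1.5510 = 2.3544
theta = 83° + 202° = 285° = 285° (mod 360)

2.3544 cis(285°)


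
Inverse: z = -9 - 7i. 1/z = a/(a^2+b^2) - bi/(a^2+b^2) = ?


|z|^2 = 81+49 = 130
1/z = (-9 + 7i)/130

1/z = -0.0692 + 0.0538i


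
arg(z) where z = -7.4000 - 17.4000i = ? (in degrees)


Re = -7.4, Im = -17.4
arg = atan2(-17.4, -7.4) = -113.0394 degrees

arg(z) = -113.0394 degrees


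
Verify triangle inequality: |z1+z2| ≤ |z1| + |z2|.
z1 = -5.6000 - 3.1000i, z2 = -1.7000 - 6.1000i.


|z1| = sqrt((-5.6)^2 + (-3.1)^2) = sqrt(40.97) = 6.4008
|z2| = sqrt((-1.7)^2 + (-6.1)^2) = sqrt(40.1) = 6.3325
z1+z2 = -7.3000 - 9.2000i
|z1+z2| = sqrt(137.93) = 11.7444
|z1|+|z2| = 6.4008 + 6.3325 = 12.7333

|z1+z2| = 11.7444 ≤ |z1|+|z2| = 12.7333 (verified)


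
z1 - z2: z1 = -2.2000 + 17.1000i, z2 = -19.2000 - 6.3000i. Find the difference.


Real: -2.2 + 19.2 = 17
Imag: 17.1 + 6.3 = 23.4

17.0000 + 23.4000i


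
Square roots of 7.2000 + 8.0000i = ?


|z| = sqrt(51.84+64) = 10.7629
sqrt((|z|+a)/2) = sqrt((10.7629+7.2)/2) = sqrt(8.9814) = 2.9969
sqrt((|z|-a)/2) = sqrt((10.7629-7.2)/2) = sqrt(1.7814) = 1.3347

±(2.9969 + 1.3347i) i.e. 2.9969 + 1.3347i and -2.9969 - 1.3347i


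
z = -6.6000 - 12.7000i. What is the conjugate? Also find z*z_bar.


z_bar = -6.6000 + 12.7000i
z*z_bar = (-6.6)^2 + (-12.7)^2 = 43.56 + 161.29 = 204.85

z_bar = -6.6000 + 12.7000i, z*z_bar = 204.85


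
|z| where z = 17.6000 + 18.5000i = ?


|z| = sqrt(17.6^2 + 18.5^2) = sqrt(309.76 + 342.25) = sqrt(652.01) = 25.5345

|z| = 25.5345


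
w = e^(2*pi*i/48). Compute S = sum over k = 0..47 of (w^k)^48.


The roots are w_k = w^k with w = e^(2*pi*i/48), and (w^k)^48 = (w^48)^k.
So S = 1 + u + u^2 + ... + u^(47) with u = w^48.
48 = 1*48 + 0, so 48 is a multiple of 48 and u = (w^48)^1 = 1.
Every one of the 48 terms equals 1: S = 48

S = 48


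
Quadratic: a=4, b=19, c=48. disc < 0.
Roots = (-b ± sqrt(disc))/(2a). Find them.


disc = 19^2 - 4*4*48 = 361 - 768 = -407
sqrt(|disc|) = sqrt(407) = 20.1742
Real part = -19/(2*4) = -2.3750
Imag part = 20.1742/(2*4) = 2.5218

-2.3750 ± 2.5218i


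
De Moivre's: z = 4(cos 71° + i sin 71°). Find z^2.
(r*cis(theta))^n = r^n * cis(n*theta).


r^2 = 4^2 = 16
n*theta = 2*71° = 142° = 142° (mod 360)
a = 16*cos(142°) = -12.6082
b = 16*sin(142°) = 9.8506

16 cis(142°) = -12.6082 + 9.8506i


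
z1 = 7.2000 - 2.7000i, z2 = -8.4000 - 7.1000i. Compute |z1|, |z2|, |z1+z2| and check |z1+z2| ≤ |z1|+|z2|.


|z1| = sqrt(7.2^2 + (-2.7)^2) = sqrt(59.13) = 7.6896
|z2| = sqrt((-8.4)^2 + (-7.1)^2) = sqrt(120.97) = 10.9986
z1+z2 = -1.2000 - 9.8000i
|z1+z2| = sqrt(97.48) = 9.8732
|z1|+|z2| = 7.6896 + 10.9986 = 18.6882

|z1+z2| = 9.8732 ≤ |z1|+|z2| = 18.6882 (verified)


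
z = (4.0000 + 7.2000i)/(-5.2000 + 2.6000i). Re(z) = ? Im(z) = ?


Multiply by conjugate: (4.0000 + 7.2000i)(-5.2000 - 2.6000i) / ((-5.2)^2 + 2.6^2)
Numerator real = 4*(-5.2) + 7.2*2.6 = -2.08
Numerator imag = 7.2*(-5.2) - 4*2.6 = -47.84
Denominator = 33.8
Re(z) = -2.08/33.8 = -0.0615
Im(z) = -47.84/33.8 = -1.4154

Re(z) = -0.0615, Im(z) = -1.4154


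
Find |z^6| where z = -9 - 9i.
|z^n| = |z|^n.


|z| = sqrt(81+81) = sqrt(162) = 12.7279
|z^6| = |z|^6 = (sqrt(162))^6 = 162^3 = 4251528

|z^6| = 4251528


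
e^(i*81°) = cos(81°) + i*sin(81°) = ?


cos(81°) = 0.1564
sin(81°) = 0.9877

e^(i*81°) = 0.1564 + 0.9877i


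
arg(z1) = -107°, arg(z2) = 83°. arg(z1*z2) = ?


arg(z1*z2) = -107° + 83° = -24°
Normalized to (-180°, 180°]: -24°

-24°


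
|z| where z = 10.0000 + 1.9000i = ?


|z| = sqrt(10^2 + 1.9^2) = sqrt(100 + 3.61) = sqrt(103.61) = 10.1789

|z| = 10.1789


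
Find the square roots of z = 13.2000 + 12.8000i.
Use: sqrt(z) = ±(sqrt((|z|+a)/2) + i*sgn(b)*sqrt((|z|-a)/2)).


|z| = sqrt(174.24+163.84) = 18.3870
sqrt((|z|+a)/2) = sqrt((18.3870+13.2)/2) = sqrt(15.7935) = 3.9741
sqrt((|z|-a)/2) = sqrt((18.3870-13.2)/2) = sqrt(2.5935) = 1.6104

±(3.9741 + 1.6104i) i.e. 3.9741 + 1.6104i and -3.9741 - 1.6104i


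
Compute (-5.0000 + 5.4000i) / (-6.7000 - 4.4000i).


Conjugate of z2 = -6.7000 + 4.4000i
Numerator: (-5.0000 + 5.4000i)(-6.7000 + 4.4000i) = 9.7400 - 58.1800i
Denominator: (-6.7)^2 + (-4.4)^2 = 64.25
Result = (9.7400 - 58.1800i)/64.25

0.1516 - 0.9055i


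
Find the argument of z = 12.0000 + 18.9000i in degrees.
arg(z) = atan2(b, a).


Re = 12, Im = 18.9
arg = atan2(18.9, 12) = 57.5877 degrees

arg(z) = 57.5877 degrees


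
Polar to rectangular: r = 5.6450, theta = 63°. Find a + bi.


a = 5.6450*cos(63°) = 5.6450*0.454 = 2.5628
b = 5.6450*sin(63°) = 5.6450*0.891 = 5.0297

2.5628 + 5.0297i


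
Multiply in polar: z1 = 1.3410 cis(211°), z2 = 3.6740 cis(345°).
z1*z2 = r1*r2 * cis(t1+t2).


r = 1.3410 * 3.6740 = 4.9268
theta = 211° + 345° = 556° = 196° (mod 360)

4.9268 cis(196°)


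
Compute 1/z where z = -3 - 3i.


|z|^2 = 9+9 = 18
1/z = (-3 + 3i)/18

1/z = -0.1667 + 0.1667i


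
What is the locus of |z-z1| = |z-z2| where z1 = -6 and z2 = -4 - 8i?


Equal distances means the locus is the perpendicular bisector of z1 and z2.
Midpoint = ((-6+(-4))/2, (0+(-8))/2) = (-5.0000, -4.0000)

Perpendicular bisector through (-5.0000, -4.0000)
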